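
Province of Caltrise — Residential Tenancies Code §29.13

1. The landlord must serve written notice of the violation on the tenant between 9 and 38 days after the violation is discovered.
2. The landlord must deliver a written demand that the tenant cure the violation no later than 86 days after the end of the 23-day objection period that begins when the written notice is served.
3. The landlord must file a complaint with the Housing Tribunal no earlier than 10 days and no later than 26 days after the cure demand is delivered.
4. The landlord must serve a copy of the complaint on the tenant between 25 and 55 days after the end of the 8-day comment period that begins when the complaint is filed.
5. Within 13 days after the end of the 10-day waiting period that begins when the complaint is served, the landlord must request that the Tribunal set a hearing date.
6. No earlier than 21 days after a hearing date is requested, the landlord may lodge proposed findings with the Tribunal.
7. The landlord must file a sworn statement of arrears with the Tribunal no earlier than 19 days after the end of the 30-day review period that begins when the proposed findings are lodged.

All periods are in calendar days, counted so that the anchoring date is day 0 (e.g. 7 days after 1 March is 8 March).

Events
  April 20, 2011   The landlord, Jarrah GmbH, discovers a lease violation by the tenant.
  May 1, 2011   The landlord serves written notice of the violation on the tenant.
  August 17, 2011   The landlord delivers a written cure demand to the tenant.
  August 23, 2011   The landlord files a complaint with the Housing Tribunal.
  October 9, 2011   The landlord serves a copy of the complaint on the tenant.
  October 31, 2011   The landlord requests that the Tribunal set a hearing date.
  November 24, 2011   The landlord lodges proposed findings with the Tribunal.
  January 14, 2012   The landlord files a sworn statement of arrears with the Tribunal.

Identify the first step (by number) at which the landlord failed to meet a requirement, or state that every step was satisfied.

Step 3

Step 1 — 9 and 38 days from April 20, 2011 (when the violation is discovered) are April 29, 2011 and May 28, 2011 respectively; May 1, 2011 falls inside that range.
Step 2 — counting 86 days from May 24, 2011 (end of the 23-day objection period, which began when the written notice is served on May 1, 2011) gives a deadline of August 18, 2011; August 17, 2011 is within that limit.
Step 3 — 10 and 26 days from August 17, 2011 (when the cure demand is delivered) are August 27, 2011 and September 12, 2011 respectively; August 23, 2011 is 4 days too early.
The analysis stops there.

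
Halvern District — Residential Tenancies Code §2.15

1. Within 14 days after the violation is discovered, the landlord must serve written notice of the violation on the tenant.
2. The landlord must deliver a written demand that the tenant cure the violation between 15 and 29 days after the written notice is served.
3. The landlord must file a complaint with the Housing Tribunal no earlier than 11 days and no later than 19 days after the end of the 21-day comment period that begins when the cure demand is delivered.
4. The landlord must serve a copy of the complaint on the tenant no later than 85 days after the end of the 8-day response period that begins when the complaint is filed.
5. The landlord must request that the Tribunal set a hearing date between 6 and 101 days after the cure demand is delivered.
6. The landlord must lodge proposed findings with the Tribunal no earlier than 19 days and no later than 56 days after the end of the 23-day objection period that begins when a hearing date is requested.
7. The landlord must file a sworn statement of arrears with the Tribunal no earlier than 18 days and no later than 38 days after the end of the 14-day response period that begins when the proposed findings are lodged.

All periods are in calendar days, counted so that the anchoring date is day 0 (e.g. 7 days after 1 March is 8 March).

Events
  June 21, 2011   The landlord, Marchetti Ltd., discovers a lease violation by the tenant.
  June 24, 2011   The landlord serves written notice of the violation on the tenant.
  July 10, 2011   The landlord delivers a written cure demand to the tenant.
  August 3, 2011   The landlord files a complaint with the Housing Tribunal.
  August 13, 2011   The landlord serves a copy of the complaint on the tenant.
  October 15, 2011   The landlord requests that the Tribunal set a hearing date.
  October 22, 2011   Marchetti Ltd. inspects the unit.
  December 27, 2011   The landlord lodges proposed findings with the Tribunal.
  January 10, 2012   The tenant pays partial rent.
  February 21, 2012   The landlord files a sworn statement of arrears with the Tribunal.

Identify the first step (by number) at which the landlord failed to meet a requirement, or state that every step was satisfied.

Step 1: 14 days after June 21, 2011 (when the violation is discovered) is July 5, 2011; completed June 24, 2011, before the deadline.
Step 2: the window is 15–29 days after June 24, 2011 (when the written notice is served), so July 9, 2011 through July 23, 2011; done July 10, 2011 — within the window.
Step 3: the window is 11–19 days after July 31, 2011 (end of the 21-day comment period, which began when the cure demand is delivered on July 10, 2011), so August 11, 2011 through August 19, 2011; August 3, 2011 is 8 days too early.

Step 3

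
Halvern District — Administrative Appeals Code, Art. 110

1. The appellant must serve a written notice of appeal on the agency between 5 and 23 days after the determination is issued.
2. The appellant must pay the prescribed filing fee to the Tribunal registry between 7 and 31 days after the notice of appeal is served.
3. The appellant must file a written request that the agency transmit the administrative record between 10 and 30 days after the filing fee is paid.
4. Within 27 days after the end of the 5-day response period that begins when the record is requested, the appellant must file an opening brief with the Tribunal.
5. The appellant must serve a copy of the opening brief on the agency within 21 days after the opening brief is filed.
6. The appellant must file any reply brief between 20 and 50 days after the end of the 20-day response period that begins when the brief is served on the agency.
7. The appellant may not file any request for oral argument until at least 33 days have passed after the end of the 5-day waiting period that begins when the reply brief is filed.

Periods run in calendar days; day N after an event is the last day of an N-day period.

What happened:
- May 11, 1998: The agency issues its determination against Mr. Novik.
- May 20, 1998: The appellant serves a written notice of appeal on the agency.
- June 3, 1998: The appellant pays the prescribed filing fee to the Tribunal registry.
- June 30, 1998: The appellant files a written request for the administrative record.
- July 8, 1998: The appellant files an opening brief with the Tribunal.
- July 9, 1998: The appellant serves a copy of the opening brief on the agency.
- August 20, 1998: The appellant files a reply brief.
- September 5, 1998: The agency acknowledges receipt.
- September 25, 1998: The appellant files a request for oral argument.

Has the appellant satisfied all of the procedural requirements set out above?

No

Step 1 — 5 and 23 days from May 11, 1998 (when the determination is issued) are May 16, 1998 and June 3, 1998 respectively; done May 20, 1998 — within the window.
Step 2 — 7 and 31 days from May 20, 1998 (when the notice of appeal is served) are May 27, 1998 and June 20, 1998 respectively; done June 3, 1998, which is between those dates.
Step 3 — 10 and 30 days from June 3, 1998 (when the filing fee is paid) are June 13, 1998 and July 3, 1998 respectively; done June 30, 1998, which is between those dates.
Step 4 — counting 27 days from July 5, 1998 (end of the 5-day response period, which began when the record is requested on June 30, 1998) gives a deadline of August 1, 1998; July 8, 1998 is within that limit.
Step 5 — counting 21 days from July 8, 1998 (when the opening brief is filed) gives a deadline of July 29, 1998; done July 9, 1998 — timely.
Step 6 — 20 and 50 days from July 29, 1998 (end of the 20-day response period, which began when the brief is served on the agency on July 9, 1998) are August 18, 1998 and September 17, 1998 respectively; done August 20, 1998 — within the window.
Step 7 — must wait 33 days from August 25, 1998 (end of the 5-day waiting period, which began when the reply brief is filed on August 20, 1998), so not before September 27, 1998; done September 25, 1998 — 2 days too early.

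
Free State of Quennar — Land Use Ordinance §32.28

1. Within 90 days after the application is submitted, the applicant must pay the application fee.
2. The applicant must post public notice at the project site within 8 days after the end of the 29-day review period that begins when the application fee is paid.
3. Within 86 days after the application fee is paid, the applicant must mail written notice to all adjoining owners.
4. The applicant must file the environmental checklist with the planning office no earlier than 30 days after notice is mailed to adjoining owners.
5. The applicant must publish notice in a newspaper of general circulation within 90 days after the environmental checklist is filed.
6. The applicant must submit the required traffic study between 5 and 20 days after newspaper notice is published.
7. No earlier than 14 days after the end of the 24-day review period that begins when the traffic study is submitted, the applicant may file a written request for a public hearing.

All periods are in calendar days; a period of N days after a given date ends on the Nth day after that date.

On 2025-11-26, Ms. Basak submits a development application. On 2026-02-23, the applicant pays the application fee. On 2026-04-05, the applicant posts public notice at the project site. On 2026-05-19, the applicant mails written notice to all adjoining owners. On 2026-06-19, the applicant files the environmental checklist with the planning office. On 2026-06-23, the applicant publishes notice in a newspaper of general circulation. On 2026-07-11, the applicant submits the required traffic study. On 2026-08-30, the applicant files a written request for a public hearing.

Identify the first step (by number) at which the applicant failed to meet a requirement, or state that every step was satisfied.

(1) due by 2025-11-26 + 90 days = 2026-02-24; completed 2026-02-23, before the deadline.
(2) due by 2026-03-24 + 8 days = 2026-04-01; 2026-04-05 misses that deadline by 4 days.

Step 2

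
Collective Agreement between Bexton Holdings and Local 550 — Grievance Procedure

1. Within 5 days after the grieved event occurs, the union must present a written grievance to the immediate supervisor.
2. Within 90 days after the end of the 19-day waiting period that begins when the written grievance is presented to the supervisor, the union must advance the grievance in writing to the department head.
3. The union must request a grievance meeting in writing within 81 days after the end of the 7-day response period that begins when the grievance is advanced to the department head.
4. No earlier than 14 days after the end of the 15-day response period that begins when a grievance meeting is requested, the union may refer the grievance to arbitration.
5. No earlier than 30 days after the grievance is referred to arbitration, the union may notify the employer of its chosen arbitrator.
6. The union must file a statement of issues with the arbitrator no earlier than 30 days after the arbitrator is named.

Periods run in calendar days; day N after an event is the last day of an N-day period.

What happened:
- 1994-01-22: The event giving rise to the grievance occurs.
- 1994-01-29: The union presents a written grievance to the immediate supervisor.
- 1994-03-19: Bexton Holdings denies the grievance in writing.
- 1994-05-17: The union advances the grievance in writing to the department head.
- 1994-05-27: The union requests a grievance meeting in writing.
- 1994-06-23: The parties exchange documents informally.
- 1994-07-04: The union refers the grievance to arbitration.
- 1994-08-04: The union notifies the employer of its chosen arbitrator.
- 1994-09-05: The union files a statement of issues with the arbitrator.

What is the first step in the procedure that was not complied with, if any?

Step 1

(1) due by 1994-01-22 + 5 days = 1994-01-27; 1994-01-29 misses that deadline by 2 days.
The analysis stops there.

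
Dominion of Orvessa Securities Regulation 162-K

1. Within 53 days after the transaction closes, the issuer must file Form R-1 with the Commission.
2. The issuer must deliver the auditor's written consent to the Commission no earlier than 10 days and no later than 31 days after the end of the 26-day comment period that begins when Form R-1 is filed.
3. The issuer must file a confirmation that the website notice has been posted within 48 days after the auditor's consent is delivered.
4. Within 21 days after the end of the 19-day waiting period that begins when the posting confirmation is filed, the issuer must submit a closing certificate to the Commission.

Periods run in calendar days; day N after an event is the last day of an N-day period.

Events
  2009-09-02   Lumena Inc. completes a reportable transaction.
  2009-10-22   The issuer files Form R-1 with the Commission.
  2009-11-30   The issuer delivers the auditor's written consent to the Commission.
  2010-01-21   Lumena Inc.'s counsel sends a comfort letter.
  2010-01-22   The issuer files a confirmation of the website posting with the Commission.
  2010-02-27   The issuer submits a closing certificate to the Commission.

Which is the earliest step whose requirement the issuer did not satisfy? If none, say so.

Step 3

(1) due by 2009-09-02 + 53 days = 2009-10-25; done 2009-10-22 — timely.
(2) the permitted window runs from 2009-11-17 + 10 = 2009-11-27 to 2009-11-17 + 31 = 2009-12-18; 2009-11-30 falls inside that range.
(3) due by 2009-11-30 + 48 days = 2010-01-17; not done until 2010-01-22, 5 days after the deadline.
No need to go further; step 3 was not satisfied.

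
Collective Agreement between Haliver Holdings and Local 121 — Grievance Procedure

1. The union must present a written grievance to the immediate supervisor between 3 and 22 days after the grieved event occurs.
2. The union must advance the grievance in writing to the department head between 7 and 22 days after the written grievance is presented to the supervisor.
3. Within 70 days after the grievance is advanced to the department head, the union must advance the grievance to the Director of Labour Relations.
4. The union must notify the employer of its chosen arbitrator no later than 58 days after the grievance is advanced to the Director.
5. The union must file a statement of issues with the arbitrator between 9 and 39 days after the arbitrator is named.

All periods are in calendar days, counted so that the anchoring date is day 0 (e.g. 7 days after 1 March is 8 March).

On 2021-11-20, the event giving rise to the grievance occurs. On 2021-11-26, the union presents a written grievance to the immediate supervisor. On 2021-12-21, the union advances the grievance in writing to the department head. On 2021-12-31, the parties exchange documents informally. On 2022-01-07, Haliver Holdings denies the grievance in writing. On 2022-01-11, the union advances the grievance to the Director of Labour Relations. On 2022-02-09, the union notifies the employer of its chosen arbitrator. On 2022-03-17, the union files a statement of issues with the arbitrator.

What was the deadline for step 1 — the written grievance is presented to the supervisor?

Step 1 runs from 2021-11-20, when the grieved event occurs. The window is 3–22 days after 2021-11-20; it closes on 2021-12-12.

2021-12-12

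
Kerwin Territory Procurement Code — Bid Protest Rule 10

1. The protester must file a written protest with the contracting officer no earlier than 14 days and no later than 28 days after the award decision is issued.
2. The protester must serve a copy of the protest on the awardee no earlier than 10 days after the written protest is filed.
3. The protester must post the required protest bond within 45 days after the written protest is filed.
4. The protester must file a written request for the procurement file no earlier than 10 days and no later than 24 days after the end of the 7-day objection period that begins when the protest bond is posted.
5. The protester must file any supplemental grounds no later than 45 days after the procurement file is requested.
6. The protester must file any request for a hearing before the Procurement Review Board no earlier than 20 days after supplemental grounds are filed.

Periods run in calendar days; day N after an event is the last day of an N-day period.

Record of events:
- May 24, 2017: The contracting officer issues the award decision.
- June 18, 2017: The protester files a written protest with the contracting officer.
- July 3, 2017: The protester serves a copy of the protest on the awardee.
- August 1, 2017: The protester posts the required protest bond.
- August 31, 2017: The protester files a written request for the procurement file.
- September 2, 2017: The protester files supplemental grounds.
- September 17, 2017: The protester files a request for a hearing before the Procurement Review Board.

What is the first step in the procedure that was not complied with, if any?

Step 1: the window is 14–28 days after May 24, 2017 (when the award decision is issued), so June 7, 2017 through June 21, 2017; done June 18, 2017 — within the window.
Step 2: the earliest permitted date is 10 days after June 18, 2017 (when the written protest is filed), i.e. June 28, 2017; done July 3, 2017, after the minimum wait.
Step 3: 45 days after June 18, 2017 (when the written protest is filed) is August 2, 2017; done August 1, 2017 — timely.
Step 4: the window is 10–24 days after August 8, 2017 (end of the 7-day objection period, which began when the protest bond is posted on August 1, 2017), so August 18, 2017 through September 1, 2017; August 31, 2017 falls inside that range.
Step 5: 45 days after August 31, 2017 (when the procurement file is requested) is October 15, 2017; completed September 2, 2017, before the deadline.
Step 6: the earliest permitted date is 20 days after September 2, 2017 (when supplemental grounds are filed), i.e. September 22, 2017; September 17, 2017 is 5 days before the earliest permitted date.
The analysis stops there.

Step 6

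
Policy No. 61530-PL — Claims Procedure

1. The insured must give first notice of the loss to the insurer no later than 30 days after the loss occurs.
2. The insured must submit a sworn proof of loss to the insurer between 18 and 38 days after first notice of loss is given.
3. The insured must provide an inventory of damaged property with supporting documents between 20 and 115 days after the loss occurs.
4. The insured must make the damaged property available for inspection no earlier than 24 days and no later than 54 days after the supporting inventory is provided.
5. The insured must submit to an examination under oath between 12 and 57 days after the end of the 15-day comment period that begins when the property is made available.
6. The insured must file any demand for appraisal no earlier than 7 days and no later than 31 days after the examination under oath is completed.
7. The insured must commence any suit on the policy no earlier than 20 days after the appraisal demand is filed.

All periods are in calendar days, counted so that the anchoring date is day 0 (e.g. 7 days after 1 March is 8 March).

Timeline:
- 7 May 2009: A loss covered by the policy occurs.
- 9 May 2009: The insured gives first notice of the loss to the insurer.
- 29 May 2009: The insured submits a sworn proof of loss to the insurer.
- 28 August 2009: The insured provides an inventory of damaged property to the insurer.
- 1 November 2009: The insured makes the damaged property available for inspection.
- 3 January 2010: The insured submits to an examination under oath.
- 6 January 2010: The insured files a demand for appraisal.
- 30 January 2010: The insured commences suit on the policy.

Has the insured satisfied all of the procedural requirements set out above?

Step 1: 30 days after 7 May 2009 (when the loss occurs) is 6 June 2009; completed 9 May 2009, before the deadline.
Step 2: the window is 18–38 days after 9 May 2009 (when first notice of loss is given), so 27 May 2009 through 16 June 2009; done 29 May 2009 — within the window.
Step 3: the window is 20–115 days after 7 May 2009 (when the loss occurs), so 27 May 2009 through 30 August 2009; done 28 August 2009, which is between those dates.
Step 4: the window is 24–54 days after 28 August 2009 (when the supporting inventory is provided), so 21 September 2009 through 21 October 2009; done 1 November 2009 — 11 days after the window closed.
Later steps need not be reached.

No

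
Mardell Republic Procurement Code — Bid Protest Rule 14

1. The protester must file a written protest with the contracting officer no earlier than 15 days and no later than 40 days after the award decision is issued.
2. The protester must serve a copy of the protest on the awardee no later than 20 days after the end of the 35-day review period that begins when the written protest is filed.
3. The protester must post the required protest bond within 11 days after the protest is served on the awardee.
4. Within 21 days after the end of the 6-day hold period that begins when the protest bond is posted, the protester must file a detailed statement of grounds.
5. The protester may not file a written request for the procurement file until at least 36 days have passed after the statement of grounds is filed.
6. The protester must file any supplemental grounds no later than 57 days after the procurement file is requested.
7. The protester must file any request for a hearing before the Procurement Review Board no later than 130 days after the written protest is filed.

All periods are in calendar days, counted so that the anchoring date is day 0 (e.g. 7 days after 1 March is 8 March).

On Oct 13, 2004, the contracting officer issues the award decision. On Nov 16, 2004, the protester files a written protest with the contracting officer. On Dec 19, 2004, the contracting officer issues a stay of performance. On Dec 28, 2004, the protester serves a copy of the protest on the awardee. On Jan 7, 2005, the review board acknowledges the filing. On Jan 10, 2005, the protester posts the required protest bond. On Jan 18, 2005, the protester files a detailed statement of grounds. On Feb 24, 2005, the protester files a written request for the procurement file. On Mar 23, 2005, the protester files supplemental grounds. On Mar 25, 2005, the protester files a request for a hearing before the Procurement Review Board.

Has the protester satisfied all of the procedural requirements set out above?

No

Step 1 — 15 and 40 days from Oct 13, 2004 (when the award decision is issued) are Oct 28, 2004 and Nov 22, 2004 respectively; done Nov 16, 2004, which is between those dates.
Step 2 — counting 20 days from Dec 21, 2004 (end of the 35-day review period, which began when the written protest is filed on Nov 16, 2004) gives a deadline of Jan 10, 2005; Dec 28, 2004 is within that limit.
Step 3 — counting 11 days from Dec 28, 2004 (when the protest is served on the awardee) gives a deadline of Jan 8, 2005; done Jan 10, 2005 — 2 days late.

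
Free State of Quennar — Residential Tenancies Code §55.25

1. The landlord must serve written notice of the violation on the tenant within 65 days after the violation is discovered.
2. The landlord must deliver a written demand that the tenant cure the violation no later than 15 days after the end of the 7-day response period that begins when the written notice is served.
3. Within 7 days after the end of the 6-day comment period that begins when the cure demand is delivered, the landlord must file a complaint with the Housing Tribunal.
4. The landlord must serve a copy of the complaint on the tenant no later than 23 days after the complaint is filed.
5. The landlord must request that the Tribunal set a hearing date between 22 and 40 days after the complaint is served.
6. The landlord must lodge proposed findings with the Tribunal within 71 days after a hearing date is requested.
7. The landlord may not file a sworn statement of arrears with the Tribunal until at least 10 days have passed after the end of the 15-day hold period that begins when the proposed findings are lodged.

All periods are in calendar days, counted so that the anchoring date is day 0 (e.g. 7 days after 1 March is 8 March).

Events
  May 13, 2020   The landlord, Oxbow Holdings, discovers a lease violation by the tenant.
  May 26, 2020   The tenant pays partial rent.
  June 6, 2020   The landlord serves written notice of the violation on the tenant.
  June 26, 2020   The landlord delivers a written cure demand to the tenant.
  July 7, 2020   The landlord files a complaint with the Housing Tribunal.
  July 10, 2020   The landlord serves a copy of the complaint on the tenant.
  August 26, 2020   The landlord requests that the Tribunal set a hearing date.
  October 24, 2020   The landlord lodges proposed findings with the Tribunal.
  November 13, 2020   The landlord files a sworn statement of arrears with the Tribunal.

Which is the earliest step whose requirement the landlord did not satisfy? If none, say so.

Step 1 — counting 65 days from May 13, 2020 (when the violation is discovered) gives a deadline of July 17, 2020; June 6, 2020 is within that limit.
Step 2 — counting 15 days from June 13, 2020 (end of the 7-day response period, which began when the written notice is served on June 6, 2020) gives a deadline of June 28, 2020; June 26, 2020 is within that limit.
Step 3 — counting 7 days from July 2, 2020 (end of the 6-day comment period, which began when the cure demand is delivered on June 26, 2020) gives a deadline of July 9, 2020; completed July 7, 2020, before the deadline.
Step 4 — counting 23 days from July 7, 2020 (when the complaint is filed) gives a deadline of July 30, 2020; done July 10, 2020 — timely.
Step 5 — 22 and 40 days from July 10, 2020 (when the complaint is served) are August 1, 2020 and August 19, 2020 respectively; done August 26, 2020 — 7 days after the window closed.

Step 5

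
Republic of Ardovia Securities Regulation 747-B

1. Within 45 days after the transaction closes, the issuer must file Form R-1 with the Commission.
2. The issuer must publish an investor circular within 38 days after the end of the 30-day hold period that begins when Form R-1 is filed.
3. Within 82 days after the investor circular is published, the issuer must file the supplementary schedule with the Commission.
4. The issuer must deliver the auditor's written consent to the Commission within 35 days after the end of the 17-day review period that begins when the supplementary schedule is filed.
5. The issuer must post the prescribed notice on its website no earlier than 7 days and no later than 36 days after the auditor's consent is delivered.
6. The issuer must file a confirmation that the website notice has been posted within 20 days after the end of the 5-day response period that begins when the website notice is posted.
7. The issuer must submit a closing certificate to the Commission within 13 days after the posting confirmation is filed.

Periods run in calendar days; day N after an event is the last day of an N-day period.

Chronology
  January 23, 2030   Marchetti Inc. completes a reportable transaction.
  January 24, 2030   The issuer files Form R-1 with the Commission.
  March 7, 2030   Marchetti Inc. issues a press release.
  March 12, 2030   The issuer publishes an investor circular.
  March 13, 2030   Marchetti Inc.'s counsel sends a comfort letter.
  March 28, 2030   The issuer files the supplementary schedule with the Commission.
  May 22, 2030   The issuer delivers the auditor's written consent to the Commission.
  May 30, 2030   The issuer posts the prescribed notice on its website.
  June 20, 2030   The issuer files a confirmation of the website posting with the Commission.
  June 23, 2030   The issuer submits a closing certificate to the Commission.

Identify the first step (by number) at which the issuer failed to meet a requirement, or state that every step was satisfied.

Step 4

Step 1 — counting 45 days from January 23, 2030 (when the transaction closes) gives a deadline of March 9, 2030; done January 24, 2030 — timely.
Step 2 — counting 38 days from February 23, 2030 (end of the 30-day hold period, which began when Form R-1 is filed on January 24, 2030) gives a deadline of April 2, 2030; done March 12, 2030 — timely.
Step 3 — counting 82 days from March 12, 2030 (when the investor circular is published) gives a deadline of June 2, 2030; done March 28, 2030 — timely.
Step 4 — counting 35 days from April 14, 2030 (end of the 17-day review period, which began when the supplementary schedule is filed on March 28, 2030) gives a deadline of May 19, 2030; May 22, 2030 misses that deadline by 3 days.
Later steps need not be reached.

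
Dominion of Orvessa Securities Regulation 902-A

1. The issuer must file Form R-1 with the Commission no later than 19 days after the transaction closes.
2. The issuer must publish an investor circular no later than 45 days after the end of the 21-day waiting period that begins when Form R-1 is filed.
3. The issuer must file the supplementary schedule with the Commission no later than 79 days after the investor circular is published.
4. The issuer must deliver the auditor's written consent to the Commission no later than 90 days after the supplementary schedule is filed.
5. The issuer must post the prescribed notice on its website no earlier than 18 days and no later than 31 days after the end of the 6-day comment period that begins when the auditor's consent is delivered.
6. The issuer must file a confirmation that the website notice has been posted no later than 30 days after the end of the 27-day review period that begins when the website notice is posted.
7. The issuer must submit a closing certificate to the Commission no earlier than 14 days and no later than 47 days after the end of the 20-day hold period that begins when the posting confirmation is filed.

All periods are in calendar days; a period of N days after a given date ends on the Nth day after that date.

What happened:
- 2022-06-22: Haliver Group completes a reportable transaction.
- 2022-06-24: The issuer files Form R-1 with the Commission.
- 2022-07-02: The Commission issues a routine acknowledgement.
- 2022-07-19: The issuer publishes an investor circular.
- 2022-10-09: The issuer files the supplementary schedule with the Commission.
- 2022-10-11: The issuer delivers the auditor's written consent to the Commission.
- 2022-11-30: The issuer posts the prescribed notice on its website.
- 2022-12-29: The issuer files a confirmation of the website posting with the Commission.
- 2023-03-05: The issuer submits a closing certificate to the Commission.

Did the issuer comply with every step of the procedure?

No

Step 1: 19 days after 2022-06-22 (when the transaction closes) is 2022-07-11; done 2022-06-24 — timely.
Step 2: 45 days after 2022-07-15 (end of the 21-day waiting period, which began when Form R-1 is filed on 2022-06-24) is 2022-08-29; done 2022-07-19 — timely.
Step 3: 79 days after 2022-07-19 (when the investor circular is published) is 2022-10-06; done 2022-10-09 — 3 days late.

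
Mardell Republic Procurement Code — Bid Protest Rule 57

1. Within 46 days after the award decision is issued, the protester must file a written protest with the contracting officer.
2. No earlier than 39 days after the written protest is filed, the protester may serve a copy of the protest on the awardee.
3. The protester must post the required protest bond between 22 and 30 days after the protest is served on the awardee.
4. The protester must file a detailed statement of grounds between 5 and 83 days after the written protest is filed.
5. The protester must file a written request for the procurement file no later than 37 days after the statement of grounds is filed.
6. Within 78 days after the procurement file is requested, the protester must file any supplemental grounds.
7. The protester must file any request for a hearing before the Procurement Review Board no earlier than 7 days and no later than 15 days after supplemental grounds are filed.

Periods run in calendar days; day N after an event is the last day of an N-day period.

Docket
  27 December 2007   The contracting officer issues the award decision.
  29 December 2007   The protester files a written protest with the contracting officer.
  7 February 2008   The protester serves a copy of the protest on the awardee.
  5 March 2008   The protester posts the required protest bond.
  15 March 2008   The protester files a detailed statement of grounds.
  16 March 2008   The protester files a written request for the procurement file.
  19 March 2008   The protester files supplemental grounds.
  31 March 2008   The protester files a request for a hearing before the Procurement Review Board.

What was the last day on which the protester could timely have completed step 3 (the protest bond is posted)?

Step 3 runs from 7 February 2008, when the protest is served on the awardee. The window is 22–30 days after 7 February 2008; it closes on 8 March 2008.

8 March 2008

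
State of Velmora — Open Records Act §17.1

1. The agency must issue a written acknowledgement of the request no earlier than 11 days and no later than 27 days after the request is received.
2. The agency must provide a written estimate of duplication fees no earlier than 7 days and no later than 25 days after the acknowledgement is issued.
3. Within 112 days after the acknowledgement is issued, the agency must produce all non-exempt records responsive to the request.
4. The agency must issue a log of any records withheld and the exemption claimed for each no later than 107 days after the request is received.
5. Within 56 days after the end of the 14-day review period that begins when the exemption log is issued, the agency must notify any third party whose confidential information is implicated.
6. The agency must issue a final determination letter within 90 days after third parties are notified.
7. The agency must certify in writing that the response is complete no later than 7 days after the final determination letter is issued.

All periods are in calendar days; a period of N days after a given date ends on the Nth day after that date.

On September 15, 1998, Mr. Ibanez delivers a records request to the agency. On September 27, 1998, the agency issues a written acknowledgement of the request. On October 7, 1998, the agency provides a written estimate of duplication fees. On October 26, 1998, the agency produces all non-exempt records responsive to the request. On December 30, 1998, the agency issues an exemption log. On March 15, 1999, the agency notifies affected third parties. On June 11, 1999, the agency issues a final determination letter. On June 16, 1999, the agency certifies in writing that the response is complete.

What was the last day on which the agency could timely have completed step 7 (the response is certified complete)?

June 18, 1999

Step 7 runs from June 11, 1999, when the final determination letter is issued. 7 days after June 11, 1999 is June 18, 1999.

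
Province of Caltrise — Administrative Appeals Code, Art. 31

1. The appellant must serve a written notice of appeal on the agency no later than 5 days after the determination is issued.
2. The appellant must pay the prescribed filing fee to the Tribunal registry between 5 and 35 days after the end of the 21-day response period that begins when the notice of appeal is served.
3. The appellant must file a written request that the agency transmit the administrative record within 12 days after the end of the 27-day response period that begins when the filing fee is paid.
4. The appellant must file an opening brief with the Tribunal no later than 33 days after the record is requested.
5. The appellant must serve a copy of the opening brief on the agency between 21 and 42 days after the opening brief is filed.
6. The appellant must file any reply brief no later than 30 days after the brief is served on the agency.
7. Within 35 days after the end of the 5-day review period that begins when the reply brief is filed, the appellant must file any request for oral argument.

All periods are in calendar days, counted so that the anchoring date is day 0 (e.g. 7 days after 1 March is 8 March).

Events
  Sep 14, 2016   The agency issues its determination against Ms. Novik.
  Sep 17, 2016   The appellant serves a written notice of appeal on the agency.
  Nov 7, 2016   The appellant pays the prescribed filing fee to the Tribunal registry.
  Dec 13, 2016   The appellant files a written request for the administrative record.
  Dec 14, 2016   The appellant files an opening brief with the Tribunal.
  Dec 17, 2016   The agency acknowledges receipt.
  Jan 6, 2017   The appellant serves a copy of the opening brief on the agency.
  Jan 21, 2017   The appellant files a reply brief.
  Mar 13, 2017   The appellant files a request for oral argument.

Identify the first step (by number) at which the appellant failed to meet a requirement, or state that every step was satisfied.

Step 7

Step 1: 5 days after Sep 14, 2016 (when the determination is issued) is Sep 19, 2016; Sep 17, 2016 is within that limit.
Step 2: the window is 5–35 days after Oct 8, 2016 (end of the 21-day response period, which began when the notice of appeal is served on Sep 17, 2016), so Oct 13, 2016 through Nov 12, 2016; Nov 7, 2016 falls inside that range.
Step 3: 12 days after Dec 4, 2016 (end of the 27-day response period, which began when the filing fee is paid on Nov 7, 2016) is Dec 16, 2016; completed Dec 13, 2016, before the deadline.
Step 4: 33 days after Dec 13, 2016 (when the record is requested) is Jan 15, 2017; completed Dec 14, 2016, before the deadline.
Step 5: the window is 21–42 days after Dec 14, 2016 (when the opening brief is filed), so Jan 4, 2017 through Jan 25, 2017; done Jan 6, 2017, which is between those dates.
Step 6: 30 days after Jan 6, 2017 (when the brief is served on the agency) is Feb 5, 2017; completed Jan 21, 2017, before the deadline.
Step 7: 35 days after Jan 26, 2017 (end of the 5-day review period, which began when the reply brief is filed on Jan 21, 2017) is Mar 2, 2017; done Mar 13, 2017 — 11 days late.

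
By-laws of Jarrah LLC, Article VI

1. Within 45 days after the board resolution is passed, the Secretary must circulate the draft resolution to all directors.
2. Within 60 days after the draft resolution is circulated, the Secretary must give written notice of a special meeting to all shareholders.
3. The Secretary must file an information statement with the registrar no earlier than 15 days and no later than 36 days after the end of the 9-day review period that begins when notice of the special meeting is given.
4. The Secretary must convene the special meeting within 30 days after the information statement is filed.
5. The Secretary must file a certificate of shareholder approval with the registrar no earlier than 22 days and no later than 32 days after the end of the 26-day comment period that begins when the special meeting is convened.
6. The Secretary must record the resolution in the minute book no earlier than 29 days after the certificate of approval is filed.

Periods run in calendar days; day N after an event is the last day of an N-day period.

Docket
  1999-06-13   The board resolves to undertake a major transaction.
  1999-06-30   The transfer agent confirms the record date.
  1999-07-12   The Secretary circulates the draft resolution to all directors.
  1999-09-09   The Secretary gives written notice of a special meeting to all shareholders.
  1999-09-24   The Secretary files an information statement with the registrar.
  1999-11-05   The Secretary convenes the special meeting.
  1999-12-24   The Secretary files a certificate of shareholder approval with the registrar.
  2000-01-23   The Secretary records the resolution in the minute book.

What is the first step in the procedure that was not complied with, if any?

Step 3

(1) due by 1999-06-13 + 45 days = 1999-07-28; 1999-07-12 is within that limit.
(2) due by 1999-07-12 + 60 days = 1999-09-10; done 1999-09-09 — timely.
(3) the permitted window runs from 1999-09-18 + 15 = 1999-10-03 to 1999-09-18 + 36 = 1999-10-24; done 1999-09-24 — 9 days before the window opened.
The procedure was therefore not followed at step 3.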